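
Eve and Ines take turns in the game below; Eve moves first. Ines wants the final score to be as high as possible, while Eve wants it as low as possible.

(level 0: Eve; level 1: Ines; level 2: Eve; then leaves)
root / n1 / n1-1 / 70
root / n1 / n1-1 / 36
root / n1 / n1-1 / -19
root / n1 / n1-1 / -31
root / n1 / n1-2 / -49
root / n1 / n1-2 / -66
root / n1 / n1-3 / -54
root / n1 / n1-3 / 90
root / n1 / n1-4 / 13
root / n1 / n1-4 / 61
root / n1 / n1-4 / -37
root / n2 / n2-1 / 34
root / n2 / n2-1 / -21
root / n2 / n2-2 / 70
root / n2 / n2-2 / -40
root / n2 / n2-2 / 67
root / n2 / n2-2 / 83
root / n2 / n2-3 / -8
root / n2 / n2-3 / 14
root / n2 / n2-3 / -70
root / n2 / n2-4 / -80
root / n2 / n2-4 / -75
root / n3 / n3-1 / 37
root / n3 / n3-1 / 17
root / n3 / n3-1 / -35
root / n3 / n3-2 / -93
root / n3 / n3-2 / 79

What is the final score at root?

n1-1 (Eve): min(70, 36, -19, -31) = -31
n1-2 (Eve): min(-49, -66) = -66
n1-3 (Eve): min(-54, 90) = -54
n1-4 (Eve): min(13, 61, -37) = -37
n1 (Ines): max(-31, -66, -54, -37) = -31
n2-1 (Eve): min(34, -21) = -21
n2-2 (Eve): min(70, -40, 67, 83) = -40
n2-3 (Eve): min(-8, 14, -70) = -70
n2-4 (Eve): min(-80, -75) = -80
n2 (Ines): max(-21, -40, -70, -80) = -21
n3-1 (Eve): min(37, 17, -35) = -35
n3-2 (Eve): min(-93, 79) = -93
n3 (Ines): max(-35, -93) = -35
root (Eve): min(-31, -21, -35) = -35

-35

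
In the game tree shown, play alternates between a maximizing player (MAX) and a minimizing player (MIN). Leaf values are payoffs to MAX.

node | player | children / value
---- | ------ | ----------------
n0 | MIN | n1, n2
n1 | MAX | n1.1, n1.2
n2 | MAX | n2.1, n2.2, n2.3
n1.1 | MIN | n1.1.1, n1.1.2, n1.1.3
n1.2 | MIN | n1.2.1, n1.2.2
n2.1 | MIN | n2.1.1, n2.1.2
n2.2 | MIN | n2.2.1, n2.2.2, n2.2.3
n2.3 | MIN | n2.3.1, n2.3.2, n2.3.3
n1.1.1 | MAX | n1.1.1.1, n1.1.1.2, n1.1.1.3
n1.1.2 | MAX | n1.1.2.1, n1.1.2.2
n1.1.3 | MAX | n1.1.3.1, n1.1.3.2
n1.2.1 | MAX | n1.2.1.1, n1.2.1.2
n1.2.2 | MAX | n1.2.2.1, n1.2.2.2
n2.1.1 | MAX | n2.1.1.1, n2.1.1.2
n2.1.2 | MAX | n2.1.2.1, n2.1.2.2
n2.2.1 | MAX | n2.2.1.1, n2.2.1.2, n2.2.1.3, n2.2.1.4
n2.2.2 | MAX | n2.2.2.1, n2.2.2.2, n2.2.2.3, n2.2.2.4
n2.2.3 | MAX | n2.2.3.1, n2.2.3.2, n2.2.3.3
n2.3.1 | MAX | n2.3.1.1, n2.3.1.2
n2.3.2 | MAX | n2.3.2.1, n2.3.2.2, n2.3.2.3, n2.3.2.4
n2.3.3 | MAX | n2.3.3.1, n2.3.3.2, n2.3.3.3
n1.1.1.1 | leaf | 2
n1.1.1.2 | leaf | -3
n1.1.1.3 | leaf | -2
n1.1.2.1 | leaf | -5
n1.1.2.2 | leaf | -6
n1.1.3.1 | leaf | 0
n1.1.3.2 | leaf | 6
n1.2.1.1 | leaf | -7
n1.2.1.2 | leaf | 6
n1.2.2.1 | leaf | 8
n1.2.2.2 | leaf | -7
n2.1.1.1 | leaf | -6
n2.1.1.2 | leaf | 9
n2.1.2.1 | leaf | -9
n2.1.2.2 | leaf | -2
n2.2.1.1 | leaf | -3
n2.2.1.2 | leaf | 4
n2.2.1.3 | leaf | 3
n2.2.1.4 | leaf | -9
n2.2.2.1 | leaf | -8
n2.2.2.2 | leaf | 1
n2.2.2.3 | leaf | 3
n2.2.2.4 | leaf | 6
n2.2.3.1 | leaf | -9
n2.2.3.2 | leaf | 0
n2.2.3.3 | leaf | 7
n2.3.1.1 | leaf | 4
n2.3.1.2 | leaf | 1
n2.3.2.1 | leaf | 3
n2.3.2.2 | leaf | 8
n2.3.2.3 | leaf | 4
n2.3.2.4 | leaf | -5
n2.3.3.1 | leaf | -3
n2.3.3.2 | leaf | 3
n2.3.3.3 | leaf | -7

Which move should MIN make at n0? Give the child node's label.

n1.1.1 (MAX): max(2, -3, -2) = 2
n1.1.2 (MAX): max(-5, -6) = -5
n1.1.3 (MAX): max(0, 6) = 6
n1.1 (MIN): min(2, -5, 6) = -5
n1.2.1 (MAX): max(-7, 6) = 6
n1.2.2 (MAX): max(8, -7) = 8
n1.2 (MIN): min(6, 8) = 6
n1 (MAX): max(-5, 6) = 6
n2.1.1 (MAX): max(-6, 9) = 9
n2.1.2 (MAX): max(-9, -2) = -2
n2.1 (MIN): min(9, -2) = -2
n2.2.1 (MAX): max(-3, 4, 3, -9) = 4
n2.2.2 (MAX): max(-8, 1, 3, 6) = 6
n2.2.3 (MAX): max(-9, 0, 7) = 7
n2.2 (MIN): min(4, 6, 7) = 4
n2.3.1 (MAX): max(4, 1) = 4
n2.3.2 (MAX): max(3, 8, 4, -5) = 8
n2.3.3 (MAX): max(-3, 3, -7) = 3
n2.3 (MIN): min(4, 8, 3) = 3
n2 (MAX): max(-2, 4, 3) = 4
n0 (MIN): min(6, 4) = 4
MIN at n0 wants the lowest of {n1=6, n2=4}, so chooses n2.

n2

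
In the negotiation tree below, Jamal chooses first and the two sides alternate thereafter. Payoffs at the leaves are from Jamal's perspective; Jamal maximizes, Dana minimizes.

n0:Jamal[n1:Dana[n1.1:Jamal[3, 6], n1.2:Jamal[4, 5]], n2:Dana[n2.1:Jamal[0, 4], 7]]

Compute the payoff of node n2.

4

n2.1 (Jamal): max(0, 4) = 4
n2 (Dana): min(4, 7) = 4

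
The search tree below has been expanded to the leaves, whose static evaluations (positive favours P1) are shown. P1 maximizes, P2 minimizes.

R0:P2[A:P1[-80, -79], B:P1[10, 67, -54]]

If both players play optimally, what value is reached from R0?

-79

A (P1): max(-80, -79) = -79
B (P1): max(10, 67, -54) = 67
R0 (P2): min(-79, 67) = -79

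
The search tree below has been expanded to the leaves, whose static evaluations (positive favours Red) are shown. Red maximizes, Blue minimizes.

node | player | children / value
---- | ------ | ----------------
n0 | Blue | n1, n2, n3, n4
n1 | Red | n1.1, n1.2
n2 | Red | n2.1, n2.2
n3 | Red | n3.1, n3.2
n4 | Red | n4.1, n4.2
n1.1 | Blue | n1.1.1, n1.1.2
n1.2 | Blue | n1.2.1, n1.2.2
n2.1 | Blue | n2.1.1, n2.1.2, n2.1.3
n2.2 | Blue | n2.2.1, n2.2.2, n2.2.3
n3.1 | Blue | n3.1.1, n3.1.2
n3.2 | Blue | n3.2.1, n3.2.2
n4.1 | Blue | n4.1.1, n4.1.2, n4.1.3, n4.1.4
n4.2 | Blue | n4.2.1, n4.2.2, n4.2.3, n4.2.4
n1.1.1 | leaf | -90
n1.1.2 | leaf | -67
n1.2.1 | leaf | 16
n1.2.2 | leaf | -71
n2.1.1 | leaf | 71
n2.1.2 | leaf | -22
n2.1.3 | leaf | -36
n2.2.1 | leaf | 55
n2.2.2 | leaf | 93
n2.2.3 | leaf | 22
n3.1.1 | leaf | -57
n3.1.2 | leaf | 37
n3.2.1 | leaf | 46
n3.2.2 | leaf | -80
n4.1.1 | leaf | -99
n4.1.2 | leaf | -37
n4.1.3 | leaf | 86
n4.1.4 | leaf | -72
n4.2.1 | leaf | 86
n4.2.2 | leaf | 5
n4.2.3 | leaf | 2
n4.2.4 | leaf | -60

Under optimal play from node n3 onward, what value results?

-57

n3.1 (Blue): min(-57, 37) = -57
n3.2 (Blue): min(46, -80) = -80
n3 (Red): max(-57, -80) = -57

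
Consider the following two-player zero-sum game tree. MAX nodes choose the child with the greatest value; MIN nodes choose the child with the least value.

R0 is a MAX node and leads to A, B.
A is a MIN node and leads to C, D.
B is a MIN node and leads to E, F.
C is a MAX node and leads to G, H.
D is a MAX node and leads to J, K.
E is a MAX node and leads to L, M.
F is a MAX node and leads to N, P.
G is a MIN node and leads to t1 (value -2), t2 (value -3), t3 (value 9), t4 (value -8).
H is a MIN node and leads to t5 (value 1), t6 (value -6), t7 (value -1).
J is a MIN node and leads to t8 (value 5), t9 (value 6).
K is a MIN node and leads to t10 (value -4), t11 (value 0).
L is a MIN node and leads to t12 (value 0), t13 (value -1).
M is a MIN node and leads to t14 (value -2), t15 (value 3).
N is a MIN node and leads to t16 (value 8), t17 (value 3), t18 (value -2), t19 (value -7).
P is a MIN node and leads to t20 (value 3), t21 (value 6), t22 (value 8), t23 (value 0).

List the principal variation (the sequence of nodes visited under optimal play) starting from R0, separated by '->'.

G (MIN): min(-2, -3, 9, -8) = -8
H (MIN): min(1, -6, -1) = -6
C (MAX): max(-8, -6) = -6
J (MIN): min(5, 6) = 5
K (MIN): min(-4, 0) = -4
D (MAX): max(5, -4) = 5
A (MIN): min(-6, 5) = -6
L (MIN): min(0, -1) = -1
M (MIN): min(-2, 3) = -2
E (MAX): max(-1, -2) = -1
N (MIN): min(8, 3, -2, -7) = -7
P (MIN): min(3, 6, 8, 0) = 0
F (MAX): max(-7, 0) = 0
B (MIN): min(-1, 0) = -1
R0 (MAX): max(-6, -1) = -1
At R0, MAX picks B (highest: -1).
At B, MIN picks E (lowest: -1).
At E, MAX picks L (highest: -1).
At L, MIN picks t13 (lowest: -1).
Terminal value -1.

R0 -> B -> E -> L -> t13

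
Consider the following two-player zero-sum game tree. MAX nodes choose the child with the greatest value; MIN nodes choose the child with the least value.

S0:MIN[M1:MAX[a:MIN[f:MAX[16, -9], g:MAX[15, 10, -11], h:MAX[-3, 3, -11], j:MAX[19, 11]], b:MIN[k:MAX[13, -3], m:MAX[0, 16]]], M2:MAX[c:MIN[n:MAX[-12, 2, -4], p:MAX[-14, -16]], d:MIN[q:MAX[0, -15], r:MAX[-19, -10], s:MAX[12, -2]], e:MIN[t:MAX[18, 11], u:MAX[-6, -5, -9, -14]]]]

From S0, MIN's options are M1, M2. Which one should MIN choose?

f (MAX): max(16, -9) = 16
g (MAX): max(15, 10, -11) = 15
h (MAX): max(-3, 3, -11) = 3
j (MAX): max(19, 11) = 19
a (MIN): min(16, 15, 3, 19) = 3
k (MAX): max(13, -3) = 13
m (MAX): max(0, 16) = 16
b (MIN): min(13, 16) = 13
M1 (MAX): max(3, 13) = 13
n (MAX): max(-12, 2, -4) = 2
p (MAX): max(-14, -16) = -14
c (MIN): min(2, -14) = -14
q (MAX): max(0, -15) = 0
r (MAX): max(-19, -10) = -10
s (MAX): max(12, -2) = 12
d (MIN): min(0, -10, 12) = -10
t (MAX): max(18, 11) = 18
u (MAX): max(-6, -5, -9, -14) = -5
e (MIN): min(18, -5) = -5
M2 (MAX): max(-14, -10, -5) = -5
S0 (MIN): min(13, -5) = -5
MIN at S0 wants the lowest of {M1=13, M2=-5}, so chooses M2.

M2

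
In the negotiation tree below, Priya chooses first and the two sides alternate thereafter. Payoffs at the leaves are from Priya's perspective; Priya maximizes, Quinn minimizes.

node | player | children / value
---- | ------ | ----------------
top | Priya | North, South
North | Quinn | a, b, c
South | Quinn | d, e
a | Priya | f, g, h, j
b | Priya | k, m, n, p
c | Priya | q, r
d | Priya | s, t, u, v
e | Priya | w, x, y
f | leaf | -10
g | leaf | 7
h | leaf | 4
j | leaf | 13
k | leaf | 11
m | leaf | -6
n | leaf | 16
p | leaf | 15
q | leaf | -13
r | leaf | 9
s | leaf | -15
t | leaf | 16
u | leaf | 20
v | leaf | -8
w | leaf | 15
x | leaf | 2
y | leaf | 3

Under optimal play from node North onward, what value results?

9

a (Priya): max(-10, 7, 4, 13) = 13
b (Priya): max(11, -6, 16, 15) = 16
c (Priya): max(-13, 9) = 9
North (Quinn): min(13, 16, 9) = 9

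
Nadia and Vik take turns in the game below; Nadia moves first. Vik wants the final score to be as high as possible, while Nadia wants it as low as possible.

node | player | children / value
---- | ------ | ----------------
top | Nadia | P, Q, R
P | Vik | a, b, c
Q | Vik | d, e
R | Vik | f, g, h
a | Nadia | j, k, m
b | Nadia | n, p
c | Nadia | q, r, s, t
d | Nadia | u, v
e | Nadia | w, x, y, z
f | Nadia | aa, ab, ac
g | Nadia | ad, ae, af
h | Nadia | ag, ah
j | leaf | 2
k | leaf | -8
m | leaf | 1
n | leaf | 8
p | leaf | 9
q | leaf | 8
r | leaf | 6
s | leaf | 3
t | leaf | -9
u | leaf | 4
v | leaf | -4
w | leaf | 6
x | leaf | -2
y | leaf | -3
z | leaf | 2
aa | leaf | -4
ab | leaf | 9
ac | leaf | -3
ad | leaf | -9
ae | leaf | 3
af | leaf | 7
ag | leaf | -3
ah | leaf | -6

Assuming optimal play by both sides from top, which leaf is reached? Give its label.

aa

a (Nadia): min(2, -8, 1) = -8
b (Nadia): min(8, 9) = 8
c (Nadia): min(8, 6, 3, -9) = -9
P (Vik): max(-8, 8, -9) = 8
d (Nadia): min(4, -4) = -4
e (Nadia): min(6, -2, -3, 2) = -3
Q (Vik): max(-4, -3) = -3
f (Nadia): min(-4, 9, -3) = -4
g (Nadia): min(-9, 3, 7) = -9
h (Nadia): min(-3, -6) = -6
R (Vik): max(-4, -9, -6) = -4
top (Nadia): min(8, -3, -4) = -4
At top, Nadia picks R (lowest: -4).
At R, Vik picks f (highest: -4).
At f, Nadia picks aa (lowest: -4).
Terminal value -4.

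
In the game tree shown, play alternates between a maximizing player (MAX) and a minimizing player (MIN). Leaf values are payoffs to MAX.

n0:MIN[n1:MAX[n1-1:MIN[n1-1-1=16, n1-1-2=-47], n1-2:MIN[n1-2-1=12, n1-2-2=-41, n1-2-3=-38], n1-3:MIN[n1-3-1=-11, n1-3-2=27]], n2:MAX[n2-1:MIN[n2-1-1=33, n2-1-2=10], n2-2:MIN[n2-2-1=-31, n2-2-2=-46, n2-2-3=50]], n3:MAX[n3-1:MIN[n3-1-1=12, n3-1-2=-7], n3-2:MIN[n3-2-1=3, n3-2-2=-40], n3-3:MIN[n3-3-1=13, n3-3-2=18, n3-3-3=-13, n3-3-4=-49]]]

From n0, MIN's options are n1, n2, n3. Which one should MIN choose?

n1

n1-1 (MIN): min(16, -47) = -47
n1-2 (MIN): min(12, -41, -38) = -41
n1-3 (MIN): min(-11, 27) = -11
n1 (MAX): max(-47, -41, -11) = -11
n2-1 (MIN): min(33, 10) = 10
n2-2 (MIN): min(-31, -46, 50) = -46
n2 (MAX): max(10, -46) = 10
n3-1 (MIN): min(12, -7) = -7
n3-2 (MIN): min(3, -40) = -40
n3-3 (MIN): min(13, 18, -13, -49) = -49
n3 (MAX): max(-7, -40, -49) = -7
n0 (MIN): min(-11, 10, -7) = -11
MIN at n0 wants the lowest of {n1=-11, n2=10, n3=-7}, so chooses n1.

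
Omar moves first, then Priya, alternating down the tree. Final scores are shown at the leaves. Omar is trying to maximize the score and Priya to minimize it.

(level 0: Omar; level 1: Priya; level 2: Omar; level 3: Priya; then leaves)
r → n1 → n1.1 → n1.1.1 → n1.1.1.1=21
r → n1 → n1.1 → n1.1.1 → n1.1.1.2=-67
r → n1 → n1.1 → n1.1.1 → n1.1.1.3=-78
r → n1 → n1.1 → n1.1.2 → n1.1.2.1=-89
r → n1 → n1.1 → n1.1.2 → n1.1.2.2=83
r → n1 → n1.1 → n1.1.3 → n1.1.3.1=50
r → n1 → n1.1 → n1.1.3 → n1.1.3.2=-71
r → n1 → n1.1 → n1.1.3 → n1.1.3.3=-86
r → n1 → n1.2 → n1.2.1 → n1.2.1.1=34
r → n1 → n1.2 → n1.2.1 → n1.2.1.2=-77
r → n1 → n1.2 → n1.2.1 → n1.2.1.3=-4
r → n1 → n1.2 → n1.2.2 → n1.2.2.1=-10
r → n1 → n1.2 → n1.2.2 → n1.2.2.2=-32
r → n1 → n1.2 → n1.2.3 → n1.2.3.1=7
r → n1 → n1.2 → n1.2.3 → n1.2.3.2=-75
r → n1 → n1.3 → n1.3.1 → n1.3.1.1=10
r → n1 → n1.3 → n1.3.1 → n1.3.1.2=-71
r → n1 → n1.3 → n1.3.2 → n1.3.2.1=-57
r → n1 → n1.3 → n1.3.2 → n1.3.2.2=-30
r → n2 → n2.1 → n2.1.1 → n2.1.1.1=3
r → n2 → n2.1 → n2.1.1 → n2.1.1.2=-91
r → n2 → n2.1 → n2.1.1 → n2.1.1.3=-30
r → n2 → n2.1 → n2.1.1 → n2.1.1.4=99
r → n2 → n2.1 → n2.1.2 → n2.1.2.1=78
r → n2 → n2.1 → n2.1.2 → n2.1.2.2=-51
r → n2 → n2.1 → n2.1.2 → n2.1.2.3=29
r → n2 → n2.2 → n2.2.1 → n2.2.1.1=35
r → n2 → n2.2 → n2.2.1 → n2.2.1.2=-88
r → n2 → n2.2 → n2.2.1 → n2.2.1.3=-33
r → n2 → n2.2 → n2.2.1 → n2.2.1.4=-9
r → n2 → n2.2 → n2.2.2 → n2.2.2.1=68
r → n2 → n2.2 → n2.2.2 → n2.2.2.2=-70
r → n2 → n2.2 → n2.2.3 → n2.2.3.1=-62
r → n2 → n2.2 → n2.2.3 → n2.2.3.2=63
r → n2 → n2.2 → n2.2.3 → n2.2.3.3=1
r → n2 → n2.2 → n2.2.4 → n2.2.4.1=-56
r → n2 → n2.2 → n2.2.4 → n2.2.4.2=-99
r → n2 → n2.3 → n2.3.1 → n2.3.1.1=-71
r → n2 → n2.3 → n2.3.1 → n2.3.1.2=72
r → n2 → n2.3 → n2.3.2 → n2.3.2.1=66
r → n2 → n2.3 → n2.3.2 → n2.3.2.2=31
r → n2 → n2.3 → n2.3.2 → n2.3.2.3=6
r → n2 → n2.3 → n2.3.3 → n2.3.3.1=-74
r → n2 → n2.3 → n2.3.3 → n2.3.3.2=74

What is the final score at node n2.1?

-51

n2.1.1 (Priya): min(3, -91, -30, 99) = -91
n2.1.2 (Priya): min(78, -51, 29) = -51
n2.1 (Omar): max(-91, -51) = -51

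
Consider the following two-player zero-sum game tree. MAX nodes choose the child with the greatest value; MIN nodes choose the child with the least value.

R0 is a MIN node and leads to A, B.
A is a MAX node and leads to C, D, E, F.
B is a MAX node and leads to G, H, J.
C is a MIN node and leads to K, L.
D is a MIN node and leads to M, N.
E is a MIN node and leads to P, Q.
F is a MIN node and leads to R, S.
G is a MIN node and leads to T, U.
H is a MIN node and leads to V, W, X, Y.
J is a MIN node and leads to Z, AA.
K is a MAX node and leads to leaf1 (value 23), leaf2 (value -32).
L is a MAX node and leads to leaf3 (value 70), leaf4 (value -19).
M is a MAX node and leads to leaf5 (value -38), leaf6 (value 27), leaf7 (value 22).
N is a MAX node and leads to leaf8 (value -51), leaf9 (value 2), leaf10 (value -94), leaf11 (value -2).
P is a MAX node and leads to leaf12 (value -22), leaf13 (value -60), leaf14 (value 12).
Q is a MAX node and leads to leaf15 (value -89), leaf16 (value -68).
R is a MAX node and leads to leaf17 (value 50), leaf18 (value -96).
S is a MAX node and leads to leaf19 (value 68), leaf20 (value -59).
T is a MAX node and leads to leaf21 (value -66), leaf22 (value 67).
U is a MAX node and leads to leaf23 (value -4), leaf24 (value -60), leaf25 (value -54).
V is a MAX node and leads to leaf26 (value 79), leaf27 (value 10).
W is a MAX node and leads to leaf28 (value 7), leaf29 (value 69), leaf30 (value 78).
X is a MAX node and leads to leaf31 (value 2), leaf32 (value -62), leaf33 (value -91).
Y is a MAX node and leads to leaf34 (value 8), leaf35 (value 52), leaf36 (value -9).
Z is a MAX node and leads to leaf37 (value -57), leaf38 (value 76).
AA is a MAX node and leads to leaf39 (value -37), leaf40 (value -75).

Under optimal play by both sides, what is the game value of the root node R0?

2

K (MAX): max(23, -32) = 23
L (MAX): max(70, -19) = 70
C (MIN): min(23, 70) = 23
M (MAX): max(-38, 27, 22) = 27
N (MAX): max(-51, 2, -94, -2) = 2
D (MIN): min(27, 2) = 2
P (MAX): max(-22, -60, 12) = 12
Q (MAX): max(-89, -68) = -68
E (MIN): min(12, -68) = -68
R (MAX): max(50, -96) = 50
S (MAX): max(68, -59) = 68
F (MIN): min(50, 68) = 50
A (MAX): max(23, 2, -68, 50) = 50
T (MAX): max(-66, 67) = 67
U (MAX): max(-4, -60, -54) = -4
G (MIN): min(67, -4) = -4
V (MAX): max(79, 10) = 79
W (MAX): max(7, 69, 78) = 78
X (MAX): max(2, -62, -91) = 2
Y (MAX): max(8, 52, -9) = 52
H (MIN): min(79, 78, 2, 52) = 2
Z (MAX): max(-57, 76) = 76
AA (MAX): max(-37, -75) = -37
J (MIN): min(76, -37) = -37
B (MAX): max(-4, 2, -37) = 2
R0 (MIN): min(50, 2) = 2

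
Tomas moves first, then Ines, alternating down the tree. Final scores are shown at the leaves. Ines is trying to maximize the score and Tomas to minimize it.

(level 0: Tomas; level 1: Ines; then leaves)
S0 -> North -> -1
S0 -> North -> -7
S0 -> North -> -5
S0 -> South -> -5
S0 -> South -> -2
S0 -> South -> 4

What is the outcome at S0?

-1

North (Ines): max(-1, -7, -5) = -1
South (Ines): max(-5, -2, 4) = 4
S0 (Tomas): min(-1, 4) = -1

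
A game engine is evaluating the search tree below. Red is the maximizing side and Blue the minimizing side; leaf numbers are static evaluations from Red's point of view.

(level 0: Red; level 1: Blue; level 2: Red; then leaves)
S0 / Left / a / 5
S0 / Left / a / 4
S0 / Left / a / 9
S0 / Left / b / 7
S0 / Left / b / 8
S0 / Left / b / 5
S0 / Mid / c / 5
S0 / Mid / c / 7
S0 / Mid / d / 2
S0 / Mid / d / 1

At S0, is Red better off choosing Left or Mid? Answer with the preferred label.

a (Red): max(5, 4, 9) = 9
b (Red): max(7, 8, 5) = 8
Left (Blue): min(9, 8) = 8
c (Red): max(5, 7) = 7
d (Red): max(2, 1) = 2
Mid (Blue): min(7, 2) = 2
Red prefers the higher value; Left=8, Mid=2. Left is better since 8 > 2.

Left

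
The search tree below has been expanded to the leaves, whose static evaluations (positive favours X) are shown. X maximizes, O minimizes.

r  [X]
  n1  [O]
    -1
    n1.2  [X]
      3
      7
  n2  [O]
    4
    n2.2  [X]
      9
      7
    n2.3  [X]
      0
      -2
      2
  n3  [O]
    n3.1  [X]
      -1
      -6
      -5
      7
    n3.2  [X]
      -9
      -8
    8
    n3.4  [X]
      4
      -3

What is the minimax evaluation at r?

2

n1.2 (X): max(3, 7) = 7
n1 (O): min(-1, 7) = -1
n2.2 (X): max(9, 7) = 9
n2.3 (X): max(0, -2, 2) = 2
n2 (O): min(4, 9, 2) = 2
n3.1 (X): max(-1, -6, -5, 7) = 7
n3.2 (X): max(-9, -8) = -8
n3.4 (X): max(4, -3) = 4
n3 (O): min(7, -8, 8, 4) = -8
r (X): max(-1, 2, -8) = 2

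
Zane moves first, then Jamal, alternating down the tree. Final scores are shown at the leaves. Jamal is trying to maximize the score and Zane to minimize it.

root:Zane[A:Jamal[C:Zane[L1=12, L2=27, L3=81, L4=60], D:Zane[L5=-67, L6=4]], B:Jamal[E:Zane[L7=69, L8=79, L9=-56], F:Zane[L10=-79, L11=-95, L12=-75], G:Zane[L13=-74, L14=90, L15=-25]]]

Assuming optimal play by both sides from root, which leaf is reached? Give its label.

L9

C (Zane): min(12, 27, 81, 60) = 12
D (Zane): min(-67, 4) = -67
A (Jamal): max(12, -67) = 12
E (Zane): min(69, 79, -56) = -56
F (Zane): min(-79, -95, -75) = -95
G (Zane): min(-74, 90, -25) = -74
B (Jamal): max(-56, -95, -74) = -56
root (Zane): min(12, -56) = -56
At root, Zane picks B (lowest: -56).
At B, Jamal picks E (highest: -56).
At E, Zane picks L9 (lowest: -56).
Terminal value -56.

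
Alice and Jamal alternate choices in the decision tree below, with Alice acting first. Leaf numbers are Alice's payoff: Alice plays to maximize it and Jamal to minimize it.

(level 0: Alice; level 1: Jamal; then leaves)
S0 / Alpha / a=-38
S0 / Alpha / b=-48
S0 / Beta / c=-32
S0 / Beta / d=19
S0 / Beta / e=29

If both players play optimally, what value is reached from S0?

-32

Alpha (Jamal): min(-38, -48) = -48
Beta (Jamal): min(-32, 19, 29) = -32
S0 (Alice): max(-48, -32) = -32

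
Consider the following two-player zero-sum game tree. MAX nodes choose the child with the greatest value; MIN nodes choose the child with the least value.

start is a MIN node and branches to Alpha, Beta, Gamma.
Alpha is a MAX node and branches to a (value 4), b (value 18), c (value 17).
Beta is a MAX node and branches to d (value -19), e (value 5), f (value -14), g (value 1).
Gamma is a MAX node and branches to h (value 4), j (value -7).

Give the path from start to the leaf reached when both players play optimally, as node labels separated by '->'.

start -> Gamma -> h

Alpha (MAX): max(4, 18, 17) = 18
Beta (MAX): max(-19, 5, -14, 1) = 5
Gamma (MAX): max(4, -7) = 4
start (MIN): min(18, 5, 4) = 4
At start, MIN picks Gamma (lowest: 4).
At Gamma, MAX picks h (highest: 4).
Terminal value 4.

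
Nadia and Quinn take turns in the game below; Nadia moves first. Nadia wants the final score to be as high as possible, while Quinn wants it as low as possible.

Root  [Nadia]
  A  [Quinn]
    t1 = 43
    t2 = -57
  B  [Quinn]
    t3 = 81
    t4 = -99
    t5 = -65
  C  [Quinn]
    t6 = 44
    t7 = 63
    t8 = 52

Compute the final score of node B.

B (Quinn): min(81, -99, -65) = -99

-99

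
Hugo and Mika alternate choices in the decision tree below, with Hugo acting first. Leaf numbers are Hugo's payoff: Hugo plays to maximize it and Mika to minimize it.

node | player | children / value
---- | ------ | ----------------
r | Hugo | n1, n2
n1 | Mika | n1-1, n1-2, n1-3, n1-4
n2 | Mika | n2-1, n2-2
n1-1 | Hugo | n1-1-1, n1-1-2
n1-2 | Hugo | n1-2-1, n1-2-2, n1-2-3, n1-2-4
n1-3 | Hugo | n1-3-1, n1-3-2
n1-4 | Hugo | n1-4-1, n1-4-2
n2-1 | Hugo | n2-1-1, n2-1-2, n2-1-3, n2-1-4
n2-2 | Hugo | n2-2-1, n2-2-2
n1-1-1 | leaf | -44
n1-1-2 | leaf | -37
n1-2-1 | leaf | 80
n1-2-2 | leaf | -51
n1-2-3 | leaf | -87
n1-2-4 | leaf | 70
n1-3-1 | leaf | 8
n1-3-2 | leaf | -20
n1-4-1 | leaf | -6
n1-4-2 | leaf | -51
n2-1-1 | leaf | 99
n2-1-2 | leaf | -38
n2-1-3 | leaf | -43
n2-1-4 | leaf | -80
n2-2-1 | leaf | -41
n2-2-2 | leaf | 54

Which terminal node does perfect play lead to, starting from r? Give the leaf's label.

n2-2-2

n1-1 (Hugo): max(-44, -37) = -37
n1-2 (Hugo): max(80, -51, -87, 70) = 80
n1-3 (Hugo): max(8, -20) = 8
n1-4 (Hugo): max(-6, -51) = -6
n1 (Mika): min(-37, 80, 8, -6) = -37
n2-1 (Hugo): max(99, -38, -43, -80) = 99
n2-2 (Hugo): max(-41, 54) = 54
n2 (Mika): min(99, 54) = 54
r (Hugo): max(-37, 54) = 54
At r, Hugo picks n2 (highest: 54).
At n2, Mika picks n2-2 (lowest: 54).
At n2-2, Hugo picks n2-2-2 (highest: 54).
Terminal value 54.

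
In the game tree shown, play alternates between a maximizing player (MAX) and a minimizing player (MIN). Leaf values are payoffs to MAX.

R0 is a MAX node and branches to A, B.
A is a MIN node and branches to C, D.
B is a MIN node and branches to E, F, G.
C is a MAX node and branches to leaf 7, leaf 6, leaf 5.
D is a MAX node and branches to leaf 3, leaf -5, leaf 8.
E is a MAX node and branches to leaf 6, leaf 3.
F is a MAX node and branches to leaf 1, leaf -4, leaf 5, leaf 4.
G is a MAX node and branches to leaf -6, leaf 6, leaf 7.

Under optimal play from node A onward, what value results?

7

C (MAX): max(7, 6, 5) = 7
D (MAX): max(3, -5, 8) = 8
A (MIN): min(7, 8) = 7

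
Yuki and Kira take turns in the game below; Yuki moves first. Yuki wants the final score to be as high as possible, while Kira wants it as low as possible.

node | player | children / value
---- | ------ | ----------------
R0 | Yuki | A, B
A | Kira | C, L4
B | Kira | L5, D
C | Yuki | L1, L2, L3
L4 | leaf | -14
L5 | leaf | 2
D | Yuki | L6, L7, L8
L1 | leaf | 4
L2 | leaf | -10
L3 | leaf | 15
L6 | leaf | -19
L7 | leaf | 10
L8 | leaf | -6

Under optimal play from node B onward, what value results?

2

D (Yuki): max(-19, 10, -6) = 10
B (Kira): min(2, 10) = 2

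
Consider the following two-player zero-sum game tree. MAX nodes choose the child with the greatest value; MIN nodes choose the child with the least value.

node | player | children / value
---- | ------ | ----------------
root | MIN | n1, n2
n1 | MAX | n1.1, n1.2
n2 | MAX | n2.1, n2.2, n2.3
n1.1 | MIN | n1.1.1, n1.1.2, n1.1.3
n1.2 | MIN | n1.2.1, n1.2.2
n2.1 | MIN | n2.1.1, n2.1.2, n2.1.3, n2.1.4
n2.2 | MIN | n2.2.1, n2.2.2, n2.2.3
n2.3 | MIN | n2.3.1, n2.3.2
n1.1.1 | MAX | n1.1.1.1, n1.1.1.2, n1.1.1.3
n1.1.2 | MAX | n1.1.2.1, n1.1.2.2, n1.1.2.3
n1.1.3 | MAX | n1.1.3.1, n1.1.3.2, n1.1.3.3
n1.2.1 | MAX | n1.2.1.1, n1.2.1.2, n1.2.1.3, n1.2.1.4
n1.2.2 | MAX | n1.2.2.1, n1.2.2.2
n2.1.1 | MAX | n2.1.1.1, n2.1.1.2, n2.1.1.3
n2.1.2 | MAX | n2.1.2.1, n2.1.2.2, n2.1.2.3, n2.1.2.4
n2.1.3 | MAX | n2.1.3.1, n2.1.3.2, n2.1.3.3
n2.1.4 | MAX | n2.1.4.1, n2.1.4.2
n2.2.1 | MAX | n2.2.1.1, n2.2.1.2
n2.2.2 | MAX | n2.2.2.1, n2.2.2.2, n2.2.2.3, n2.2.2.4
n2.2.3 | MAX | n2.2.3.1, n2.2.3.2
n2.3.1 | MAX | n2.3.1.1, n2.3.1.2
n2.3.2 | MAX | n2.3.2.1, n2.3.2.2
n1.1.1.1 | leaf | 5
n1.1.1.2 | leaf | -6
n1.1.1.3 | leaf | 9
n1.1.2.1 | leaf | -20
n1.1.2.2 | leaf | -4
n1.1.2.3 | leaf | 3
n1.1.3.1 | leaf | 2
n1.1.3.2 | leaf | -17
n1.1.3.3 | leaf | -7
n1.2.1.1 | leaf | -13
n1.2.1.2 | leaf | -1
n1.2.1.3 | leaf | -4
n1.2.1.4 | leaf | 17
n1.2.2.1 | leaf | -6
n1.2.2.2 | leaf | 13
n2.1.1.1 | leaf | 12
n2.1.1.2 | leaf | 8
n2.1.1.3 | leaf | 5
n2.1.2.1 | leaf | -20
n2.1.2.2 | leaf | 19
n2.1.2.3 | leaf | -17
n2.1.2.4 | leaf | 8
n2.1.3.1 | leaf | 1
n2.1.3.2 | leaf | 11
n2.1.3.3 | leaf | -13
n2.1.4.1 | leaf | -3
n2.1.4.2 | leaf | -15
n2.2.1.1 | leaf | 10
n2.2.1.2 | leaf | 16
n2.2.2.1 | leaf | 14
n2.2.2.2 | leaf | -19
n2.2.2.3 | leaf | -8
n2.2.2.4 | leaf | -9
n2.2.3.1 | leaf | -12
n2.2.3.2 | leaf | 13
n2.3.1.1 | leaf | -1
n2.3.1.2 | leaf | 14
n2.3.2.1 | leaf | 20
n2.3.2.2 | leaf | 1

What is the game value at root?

13

n1.1.1 (MAX): max(5, -6, 9) = 9
n1.1.2 (MAX): max(-20, -4, 3) = 3
n1.1.3 (MAX): max(2, -17, -7) = 2
n1.1 (MIN): min(9, 3, 2) = 2
n1.2.1 (MAX): max(-13, -1, -4, 17) = 17
n1.2.2 (MAX): max(-6, 13) = 13
n1.2 (MIN): min(17, 13) = 13
n1 (MAX): max(2, 13) = 13
n2.1.1 (MAX): max(12, 8, 5) = 12
n2.1.2 (MAX): max(-20, 19, -17, 8) = 19
n2.1.3 (MAX): max(1, 11, -13) = 11
n2.1.4 (MAX): max(-3, -15) = -3
n2.1 (MIN): min(12, 19, 11, -3) = -3
n2.2.1 (MAX): max(10, 16) = 16
n2.2.2 (MAX): max(14, -19, -8, -9) = 14
n2.2.3 (MAX): max(-12, 13) = 13
n2.2 (MIN): min(16, 14, 13) = 13
n2.3.1 (MAX): max(-1, 14) = 14
n2.3.2 (MAX): max(20, 1) = 20
n2.3 (MIN): min(14, 20) = 14
n2 (MAX): max(-3, 13, 14) = 14
root (MIN): min(13, 14) = 13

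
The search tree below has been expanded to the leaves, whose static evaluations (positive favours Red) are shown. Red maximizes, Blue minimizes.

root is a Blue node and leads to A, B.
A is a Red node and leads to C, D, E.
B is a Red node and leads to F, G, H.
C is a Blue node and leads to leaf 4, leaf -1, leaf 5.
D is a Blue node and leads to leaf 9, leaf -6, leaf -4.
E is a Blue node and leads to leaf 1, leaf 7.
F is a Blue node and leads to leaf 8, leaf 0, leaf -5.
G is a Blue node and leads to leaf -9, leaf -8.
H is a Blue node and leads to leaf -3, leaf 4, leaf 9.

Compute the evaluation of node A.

C (Blue): min(4, -1, 5) = -1
D (Blue): min(9, -6, -4) = -6
E (Blue): min(1, 7) = 1
A (Red): max(-1, -6, 1) = 1

1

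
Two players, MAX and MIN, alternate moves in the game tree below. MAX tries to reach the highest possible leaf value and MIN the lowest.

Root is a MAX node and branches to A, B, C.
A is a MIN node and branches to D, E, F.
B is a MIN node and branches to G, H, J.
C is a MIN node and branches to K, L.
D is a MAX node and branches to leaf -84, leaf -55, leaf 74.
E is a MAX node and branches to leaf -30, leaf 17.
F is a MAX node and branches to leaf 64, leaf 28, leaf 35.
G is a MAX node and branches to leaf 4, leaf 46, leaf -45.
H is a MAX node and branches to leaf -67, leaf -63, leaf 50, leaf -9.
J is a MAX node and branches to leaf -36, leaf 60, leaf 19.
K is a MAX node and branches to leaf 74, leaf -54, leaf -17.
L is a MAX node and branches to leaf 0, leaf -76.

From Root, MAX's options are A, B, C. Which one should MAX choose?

B

D (MAX): max(-84, -55, 74) = 74
E (MAX): max(-30, 17) = 17
F (MAX): max(64, 28, 35) = 64
A (MIN): min(74, 17, 64) = 17
G (MAX): max(4, 46, -45) = 46
H (MAX): max(-67, -63, 50, -9) = 50
J (MAX): max(-36, 60, 19) = 60
B (MIN): min(46, 50, 60) = 46
K (MAX): max(74, -54, -17) = 74
L (MAX): max(0, -76) = 0
C (MIN): min(74, 0) = 0
Root (MAX): max(17, 46, 0) = 46
MAX at Root wants the highest of {A=17, B=46, C=0}, so chooses B.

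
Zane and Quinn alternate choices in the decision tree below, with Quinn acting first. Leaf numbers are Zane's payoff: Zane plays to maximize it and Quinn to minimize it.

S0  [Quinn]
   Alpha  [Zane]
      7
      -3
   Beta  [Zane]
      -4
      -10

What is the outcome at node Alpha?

7

Alpha (Zane): max(7, -3) = 7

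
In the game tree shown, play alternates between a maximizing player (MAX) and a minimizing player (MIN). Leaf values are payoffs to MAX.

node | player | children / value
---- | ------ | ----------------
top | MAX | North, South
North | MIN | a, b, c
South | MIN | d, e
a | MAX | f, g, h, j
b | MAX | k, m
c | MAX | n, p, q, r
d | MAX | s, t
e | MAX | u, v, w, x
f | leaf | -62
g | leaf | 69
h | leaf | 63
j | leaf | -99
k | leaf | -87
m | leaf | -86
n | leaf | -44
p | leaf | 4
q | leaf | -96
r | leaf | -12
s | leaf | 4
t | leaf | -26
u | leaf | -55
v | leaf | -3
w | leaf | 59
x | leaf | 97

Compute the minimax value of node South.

d (MAX): max(4, -26) = 4
e (MAX): max(-55, -3, 59, 97) = 97
South (MIN): min(4, 97) = 4

4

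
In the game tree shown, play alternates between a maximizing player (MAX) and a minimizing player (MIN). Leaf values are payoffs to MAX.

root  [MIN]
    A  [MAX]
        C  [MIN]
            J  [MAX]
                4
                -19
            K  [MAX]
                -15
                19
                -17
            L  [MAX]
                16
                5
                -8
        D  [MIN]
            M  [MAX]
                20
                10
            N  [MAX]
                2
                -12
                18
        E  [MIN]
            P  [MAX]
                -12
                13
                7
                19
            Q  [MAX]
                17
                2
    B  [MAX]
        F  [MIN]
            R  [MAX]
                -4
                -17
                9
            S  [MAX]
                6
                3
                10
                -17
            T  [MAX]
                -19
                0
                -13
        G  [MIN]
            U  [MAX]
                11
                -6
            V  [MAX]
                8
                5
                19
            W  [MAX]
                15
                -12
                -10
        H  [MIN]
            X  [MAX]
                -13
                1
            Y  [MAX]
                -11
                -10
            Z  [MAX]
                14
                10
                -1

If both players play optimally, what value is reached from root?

J (MAX): max(4, -19) = 4
K (MAX): max(-15, 19, -17) = 19
L (MAX): max(16, 5, -8) = 16
C (MIN): min(4, 19, 16) = 4
M (MAX): max(20, 10) = 20
N (MAX): max(2, -12, 18) = 18
D (MIN): min(20, 18) = 18
P (MAX): max(-12, 13, 7, 19) = 19
Q (MAX): max(17, 2) = 17
E (MIN): min(19, 17) = 17
A (MAX): max(4, 18, 17) = 18
R (MAX): max(-4, -17, 9) = 9
S (MAX): max(6, 3, 10, -17) = 10
T (MAX): max(-19, 0, -13) = 0
F (MIN): min(9, 10, 0) = 0
U (MAX): max(11, -6) = 11
V (MAX): max(8, 5, 19) = 19
W (MAX): max(15, -12, -10) = 15
G (MIN): min(11, 19, 15) = 11
X (MAX): max(-13, 1) = 1
Y (MAX): max(-11, -10) = -10
Z (MAX): max(14, 10, -1) = 14
H (MIN): min(1, -10, 14) = -10
B (MAX): max(0, 11, -10) = 11
root (MIN): min(18, 11) = 11

11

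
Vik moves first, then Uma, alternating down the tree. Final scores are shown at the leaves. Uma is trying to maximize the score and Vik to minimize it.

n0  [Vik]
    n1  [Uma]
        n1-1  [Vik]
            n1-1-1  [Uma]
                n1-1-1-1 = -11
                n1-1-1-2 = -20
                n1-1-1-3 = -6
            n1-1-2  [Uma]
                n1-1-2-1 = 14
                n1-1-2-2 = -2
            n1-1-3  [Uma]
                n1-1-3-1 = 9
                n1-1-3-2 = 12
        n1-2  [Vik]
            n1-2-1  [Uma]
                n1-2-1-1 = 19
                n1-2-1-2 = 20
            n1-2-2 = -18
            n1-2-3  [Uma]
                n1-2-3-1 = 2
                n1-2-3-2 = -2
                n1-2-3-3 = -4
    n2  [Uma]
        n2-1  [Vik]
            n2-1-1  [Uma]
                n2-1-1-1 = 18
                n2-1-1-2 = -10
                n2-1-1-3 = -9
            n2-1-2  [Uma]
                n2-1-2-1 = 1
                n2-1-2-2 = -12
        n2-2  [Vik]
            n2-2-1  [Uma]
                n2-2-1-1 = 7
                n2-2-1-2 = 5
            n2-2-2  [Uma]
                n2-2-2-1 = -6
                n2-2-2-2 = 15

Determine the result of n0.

-6

n1-1-1 (Uma): max(-11, -20, -6) = -6
n1-1-2 (Uma): max(14, -2) = 14
n1-1-3 (Uma): max(9, 12) = 12
n1-1 (Vik): min(-6, 14, 12) = -6
n1-2-1 (Uma): max(19, 20) = 20
n1-2-3 (Uma): max(2, -2, -4) = 2
n1-2 (Vik): min(20, -18, 2) = -18
n1 (Uma): max(-6, -18) = -6
n2-1-1 (Uma): max(18, -10, -9) = 18
n2-1-2 (Uma): max(1, -12) = 1
n2-1 (Vik): min(18, 1) = 1
n2-2-1 (Uma): max(7, 5) = 7
n2-2-2 (Uma): max(-6, 15) = 15
n2-2 (Vik): min(7, 15) = 7
n2 (Uma): max(1, 7) = 7
n0 (Vik): min(-6, 7) = -6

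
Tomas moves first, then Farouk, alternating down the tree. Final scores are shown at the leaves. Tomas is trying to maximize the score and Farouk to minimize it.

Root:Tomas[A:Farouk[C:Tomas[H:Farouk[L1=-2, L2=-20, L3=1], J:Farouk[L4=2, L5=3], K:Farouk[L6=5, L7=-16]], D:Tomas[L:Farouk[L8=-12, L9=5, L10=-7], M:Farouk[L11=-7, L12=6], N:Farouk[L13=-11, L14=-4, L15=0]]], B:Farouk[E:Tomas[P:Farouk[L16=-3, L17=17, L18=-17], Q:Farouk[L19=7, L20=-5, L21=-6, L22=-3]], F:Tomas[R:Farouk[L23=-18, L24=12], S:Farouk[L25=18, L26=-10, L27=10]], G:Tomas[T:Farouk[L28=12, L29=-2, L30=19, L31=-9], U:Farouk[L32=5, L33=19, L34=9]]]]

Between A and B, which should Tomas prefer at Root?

H (Farouk): min(-2, -20, 1) = -20
J (Farouk): min(2, 3) = 2
K (Farouk): min(5, -16) = -16
C (Tomas): max(-20, 2, -16) = 2
L (Farouk): min(-12, 5, -7) = -12
M (Farouk): min(-7, 6) = -7
N (Farouk): min(-11, -4, 0) = -11
D (Tomas): max(-12, -7, -11) = -7
A (Farouk): min(2, -7) = -7
P (Farouk): min(-3, 17, -17) = -17
Q (Farouk): min(7, -5, -6, -3) = -6
E (Tomas): max(-17, -6) = -6
R (Farouk): min(-18, 12) = -18
S (Farouk): min(18, -10, 10) = -10
F (Tomas): max(-18, -10) = -10
T (Farouk): min(12, -2, 19, -9) = -9
U (Farouk): min(5, 19, 9) = 5
G (Tomas): max(-9, 5) = 5
B (Farouk): min(-6, -10, 5) = -10
Tomas prefers the higher value; A=-7, B=-10. A is better since -7 > -10.

A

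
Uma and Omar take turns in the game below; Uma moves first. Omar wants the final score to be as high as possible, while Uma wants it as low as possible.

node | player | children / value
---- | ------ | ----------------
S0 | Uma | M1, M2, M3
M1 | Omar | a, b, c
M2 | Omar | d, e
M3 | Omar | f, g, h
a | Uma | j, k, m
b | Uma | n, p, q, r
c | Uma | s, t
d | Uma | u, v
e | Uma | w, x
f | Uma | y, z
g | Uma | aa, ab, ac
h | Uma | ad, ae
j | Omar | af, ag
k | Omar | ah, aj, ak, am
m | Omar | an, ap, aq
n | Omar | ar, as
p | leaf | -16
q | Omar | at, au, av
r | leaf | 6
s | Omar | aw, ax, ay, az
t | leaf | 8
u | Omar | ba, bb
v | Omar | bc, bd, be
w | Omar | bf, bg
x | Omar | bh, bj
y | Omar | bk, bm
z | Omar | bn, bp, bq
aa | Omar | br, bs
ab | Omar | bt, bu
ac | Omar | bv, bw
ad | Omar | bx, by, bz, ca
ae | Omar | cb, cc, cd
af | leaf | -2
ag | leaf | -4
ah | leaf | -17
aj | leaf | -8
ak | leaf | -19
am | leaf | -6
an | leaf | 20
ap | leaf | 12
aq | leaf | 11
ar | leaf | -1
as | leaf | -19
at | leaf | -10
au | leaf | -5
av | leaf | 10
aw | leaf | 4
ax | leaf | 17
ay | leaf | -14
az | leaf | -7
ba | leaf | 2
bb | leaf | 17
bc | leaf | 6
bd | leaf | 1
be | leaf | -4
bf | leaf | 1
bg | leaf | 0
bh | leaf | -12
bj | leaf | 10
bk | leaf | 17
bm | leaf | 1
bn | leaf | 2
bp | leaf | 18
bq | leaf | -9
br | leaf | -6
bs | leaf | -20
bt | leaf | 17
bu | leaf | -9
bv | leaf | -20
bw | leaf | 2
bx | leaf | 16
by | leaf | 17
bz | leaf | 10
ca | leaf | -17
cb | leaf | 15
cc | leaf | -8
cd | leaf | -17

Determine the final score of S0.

6

j (Omar): max(-2, -4) = -2
k (Omar): max(-17, -8, -19, -6) = -6
m (Omar): max(20, 12, 11) = 20
a (Uma): min(-2, -6, 20) = -6
n (Omar): max(-1, -19) = -1
q (Omar): max(-10, -5, 10) = 10
b (Uma): min(-1, -16, 10, 6) = -16
s (Omar): max(4, 17, -14, -7) = 17
c (Uma): min(17, 8) = 8
M1 (Omar): max(-6, -16, 8) = 8
u (Omar): max(2, 17) = 17
v (Omar): max(6, 1, -4) = 6
d (Uma): min(17, 6) = 6
w (Omar): max(1, 0) = 1
x (Omar): max(-12, 10) = 10
e (Uma): min(1, 10) = 1
M2 (Omar): max(6, 1) = 6
y (Omar): max(17, 1) = 17
z (Omar): max(2, 18, -9) = 18
f (Uma): min(17, 18) = 17
aa (Omar): max(-6, -20) = -6
ab (Omar): max(17, -9) = 17
ac (Omar): max(-20, 2) = 2
g (Uma): min(-6, 17, 2) = -6
ad (Omar): max(16, 17, 10, -17) = 17
ae (Omar): max(15, -8, -17) = 15
h (Uma): min(17, 15) = 15
M3 (Omar): max(17, -6, 15) = 17
S0 (Uma): min(8, 6, 17) = 6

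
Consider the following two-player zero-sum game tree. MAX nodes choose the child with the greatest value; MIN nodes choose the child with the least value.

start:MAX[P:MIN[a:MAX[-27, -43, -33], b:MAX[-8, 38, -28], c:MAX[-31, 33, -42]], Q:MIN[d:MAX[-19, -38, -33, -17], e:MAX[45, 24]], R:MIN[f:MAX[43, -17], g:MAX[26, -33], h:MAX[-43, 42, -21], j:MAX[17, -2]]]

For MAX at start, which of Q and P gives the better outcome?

Q

d (MAX): max(-19, -38, -33, -17) = -17
e (MAX): max(45, 24) = 45
Q (MIN): min(-17, 45) = -17
a (MAX): max(-27, -43, -33) = -27
b (MAX): max(-8, 38, -28) = 38
c (MAX): max(-31, 33, -42) = 33
P (MIN): min(-27, 38, 33) = -27
MAX prefers the higher value; Q=-17, P=-27. Q is better since -17 > -27.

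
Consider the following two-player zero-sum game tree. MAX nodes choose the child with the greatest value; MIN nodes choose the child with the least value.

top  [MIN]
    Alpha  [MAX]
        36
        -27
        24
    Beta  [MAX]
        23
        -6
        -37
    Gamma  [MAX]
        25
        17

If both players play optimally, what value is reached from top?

Alpha (MAX): max(36, -27, 24) = 36
Beta (MAX): max(23, -6, -37) = 23
Gamma (MAX): max(25, 17) = 25
top (MIN): min(36, 23, 25) = 23

23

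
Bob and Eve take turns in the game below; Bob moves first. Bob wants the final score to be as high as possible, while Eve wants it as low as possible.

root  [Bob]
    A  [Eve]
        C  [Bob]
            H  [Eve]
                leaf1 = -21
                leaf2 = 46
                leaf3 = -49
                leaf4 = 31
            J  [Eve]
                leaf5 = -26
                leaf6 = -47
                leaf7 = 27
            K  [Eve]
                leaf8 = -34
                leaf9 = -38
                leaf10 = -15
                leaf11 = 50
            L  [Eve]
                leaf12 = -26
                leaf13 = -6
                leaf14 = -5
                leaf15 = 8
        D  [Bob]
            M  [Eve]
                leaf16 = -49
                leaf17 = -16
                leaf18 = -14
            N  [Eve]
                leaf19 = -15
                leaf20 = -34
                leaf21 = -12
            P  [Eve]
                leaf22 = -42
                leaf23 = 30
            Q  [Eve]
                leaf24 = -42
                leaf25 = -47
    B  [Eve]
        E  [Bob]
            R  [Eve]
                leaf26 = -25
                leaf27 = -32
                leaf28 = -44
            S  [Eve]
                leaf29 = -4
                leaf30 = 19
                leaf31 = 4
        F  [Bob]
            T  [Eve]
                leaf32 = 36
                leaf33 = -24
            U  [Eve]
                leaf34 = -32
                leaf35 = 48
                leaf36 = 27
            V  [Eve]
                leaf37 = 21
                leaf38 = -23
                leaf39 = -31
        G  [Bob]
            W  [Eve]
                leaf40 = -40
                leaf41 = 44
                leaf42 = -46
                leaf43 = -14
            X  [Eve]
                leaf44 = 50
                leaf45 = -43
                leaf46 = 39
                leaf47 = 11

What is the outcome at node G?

-43

W (Eve): min(-40, 44, -46, -14) = -46
X (Eve): min(50, -43, 39, 11) = -43
G (Bob): max(-46, -43) = -43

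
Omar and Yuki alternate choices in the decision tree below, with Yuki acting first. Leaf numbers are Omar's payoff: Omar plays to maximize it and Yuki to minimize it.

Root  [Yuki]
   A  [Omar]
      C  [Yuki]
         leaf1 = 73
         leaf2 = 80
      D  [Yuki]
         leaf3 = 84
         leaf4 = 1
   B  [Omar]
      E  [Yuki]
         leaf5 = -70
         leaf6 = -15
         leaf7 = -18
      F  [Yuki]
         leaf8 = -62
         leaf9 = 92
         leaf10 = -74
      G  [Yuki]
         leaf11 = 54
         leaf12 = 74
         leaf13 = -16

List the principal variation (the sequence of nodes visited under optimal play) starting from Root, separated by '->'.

C (Yuki): min(73, 80) = 73
D (Yuki): min(84, 1) = 1
A (Omar): max(73, 1) = 73
E (Yuki): min(-70, -15, -18) = -70
F (Yuki): min(-62, 92, -74) = -74
G (Yuki): min(54, 74, -16) = -16
B (Omar): max(-70, -74, -16) = -16
Root (Yuki): min(73, -16) = -16
At Root, Yuki picks B (lowest: -16).
At B, Omar picks G (highest: -16).
At G, Yuki picks leaf13 (lowest: -16).
Terminal value -16.

Root -> B -> G -> leaf13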